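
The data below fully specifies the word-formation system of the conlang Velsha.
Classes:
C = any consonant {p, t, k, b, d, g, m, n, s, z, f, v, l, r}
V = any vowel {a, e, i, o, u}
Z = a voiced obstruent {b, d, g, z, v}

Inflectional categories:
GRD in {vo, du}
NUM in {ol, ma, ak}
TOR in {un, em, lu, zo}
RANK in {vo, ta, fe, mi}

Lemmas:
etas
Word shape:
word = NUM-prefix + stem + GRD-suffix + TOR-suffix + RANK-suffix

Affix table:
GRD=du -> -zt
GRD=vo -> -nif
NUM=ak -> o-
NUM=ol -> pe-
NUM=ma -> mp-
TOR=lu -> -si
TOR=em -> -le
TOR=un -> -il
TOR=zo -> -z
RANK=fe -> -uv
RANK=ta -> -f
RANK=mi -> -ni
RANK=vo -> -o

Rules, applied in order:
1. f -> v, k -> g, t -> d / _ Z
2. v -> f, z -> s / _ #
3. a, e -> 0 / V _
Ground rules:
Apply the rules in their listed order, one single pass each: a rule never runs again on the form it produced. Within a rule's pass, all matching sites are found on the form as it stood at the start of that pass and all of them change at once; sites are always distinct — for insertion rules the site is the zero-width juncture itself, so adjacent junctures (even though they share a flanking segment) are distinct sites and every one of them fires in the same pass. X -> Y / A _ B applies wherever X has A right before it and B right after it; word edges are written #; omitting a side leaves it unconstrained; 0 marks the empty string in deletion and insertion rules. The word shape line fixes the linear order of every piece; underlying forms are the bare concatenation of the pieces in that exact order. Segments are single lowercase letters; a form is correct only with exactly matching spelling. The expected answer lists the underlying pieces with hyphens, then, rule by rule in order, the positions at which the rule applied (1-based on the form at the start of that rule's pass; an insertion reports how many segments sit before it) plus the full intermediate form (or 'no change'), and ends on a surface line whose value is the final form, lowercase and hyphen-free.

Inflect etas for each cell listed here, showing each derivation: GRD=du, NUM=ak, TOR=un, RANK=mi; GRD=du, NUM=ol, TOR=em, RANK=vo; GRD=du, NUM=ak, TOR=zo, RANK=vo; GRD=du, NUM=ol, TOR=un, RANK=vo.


cell GRD=du, NUM=ak, TOR=un, RANK=mi:
underlying: o-etas-zt-il-ni
1. f -> v, k -> g, t -> d / _ Z: no change
2. v -> f, z -> s / _ #: no change
3. a, e -> 0 / V _: fires at position(s) 2: otasztilni
surface: otasztilni

cell GRD=du, NUM=ol, TOR=em, RANK=vo:
underlying: pe-etas-zt-le-o
1. f -> v, k -> g, t -> d / _ Z: no change
2. v -> f, z -> s / _ #: no change
3. a, e -> 0 / V _: fires at position(s) 3: petasztleo
surface: petasztleo

cell GRD=du, NUM=ak, TOR=zo, RANK=vo:
underlying: o-etas-zt-z-o
1. f -> v, k -> g, t -> d / _ Z: fires at position(s) 7: oetaszdzo
2. v -> f, z -> s / _ #: no change
3. a, e -> 0 / V _: fires at position(s) 2: otaszdzo
surface: otaszdzo

cell GRD=du, NUM=ol, TOR=un, RANK=vo:
underlying: pe-etas-zt-il-o
1. f -> v, k -> g, t -> d / _ Z: no change
2. v -> f, z -> s / _ #: no change
3. a, e -> 0 / V _: fires at position(s) 3: petasztilo
surface: petasztilo


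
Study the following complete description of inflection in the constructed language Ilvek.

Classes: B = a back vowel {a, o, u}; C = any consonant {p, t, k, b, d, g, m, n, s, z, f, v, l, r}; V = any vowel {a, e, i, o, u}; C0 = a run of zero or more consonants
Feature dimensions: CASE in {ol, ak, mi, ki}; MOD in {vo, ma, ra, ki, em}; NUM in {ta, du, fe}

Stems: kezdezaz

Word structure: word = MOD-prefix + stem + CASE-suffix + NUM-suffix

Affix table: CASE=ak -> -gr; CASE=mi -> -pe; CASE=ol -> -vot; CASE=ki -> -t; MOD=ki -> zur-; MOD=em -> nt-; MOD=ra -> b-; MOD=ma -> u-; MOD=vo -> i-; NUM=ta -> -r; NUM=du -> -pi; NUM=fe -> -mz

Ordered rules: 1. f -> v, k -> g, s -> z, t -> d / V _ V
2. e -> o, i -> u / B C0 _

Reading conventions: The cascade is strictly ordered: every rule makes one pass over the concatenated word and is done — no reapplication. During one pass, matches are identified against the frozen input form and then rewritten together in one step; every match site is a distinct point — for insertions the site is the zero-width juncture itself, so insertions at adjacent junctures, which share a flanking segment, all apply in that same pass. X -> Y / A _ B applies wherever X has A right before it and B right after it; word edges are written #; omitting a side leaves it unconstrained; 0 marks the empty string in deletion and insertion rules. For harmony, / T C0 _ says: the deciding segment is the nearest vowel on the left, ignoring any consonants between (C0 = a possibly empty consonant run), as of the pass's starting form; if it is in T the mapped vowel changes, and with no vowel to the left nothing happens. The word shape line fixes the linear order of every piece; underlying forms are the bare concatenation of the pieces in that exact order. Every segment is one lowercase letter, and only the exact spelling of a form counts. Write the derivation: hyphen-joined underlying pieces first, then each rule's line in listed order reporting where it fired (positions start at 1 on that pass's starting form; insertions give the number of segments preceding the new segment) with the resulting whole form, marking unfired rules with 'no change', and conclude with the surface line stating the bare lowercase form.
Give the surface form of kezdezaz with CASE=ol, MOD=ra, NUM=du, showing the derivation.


underlying: b-kezdezaz-vot-pi
1. f -> v, k -> g, s -> z, t -> d / V _ V: no change
2. e -> o, i -> u / B C0 _: fires at position(s) 14: bkezdezazvotpu
surface: bkezdezazvotpu


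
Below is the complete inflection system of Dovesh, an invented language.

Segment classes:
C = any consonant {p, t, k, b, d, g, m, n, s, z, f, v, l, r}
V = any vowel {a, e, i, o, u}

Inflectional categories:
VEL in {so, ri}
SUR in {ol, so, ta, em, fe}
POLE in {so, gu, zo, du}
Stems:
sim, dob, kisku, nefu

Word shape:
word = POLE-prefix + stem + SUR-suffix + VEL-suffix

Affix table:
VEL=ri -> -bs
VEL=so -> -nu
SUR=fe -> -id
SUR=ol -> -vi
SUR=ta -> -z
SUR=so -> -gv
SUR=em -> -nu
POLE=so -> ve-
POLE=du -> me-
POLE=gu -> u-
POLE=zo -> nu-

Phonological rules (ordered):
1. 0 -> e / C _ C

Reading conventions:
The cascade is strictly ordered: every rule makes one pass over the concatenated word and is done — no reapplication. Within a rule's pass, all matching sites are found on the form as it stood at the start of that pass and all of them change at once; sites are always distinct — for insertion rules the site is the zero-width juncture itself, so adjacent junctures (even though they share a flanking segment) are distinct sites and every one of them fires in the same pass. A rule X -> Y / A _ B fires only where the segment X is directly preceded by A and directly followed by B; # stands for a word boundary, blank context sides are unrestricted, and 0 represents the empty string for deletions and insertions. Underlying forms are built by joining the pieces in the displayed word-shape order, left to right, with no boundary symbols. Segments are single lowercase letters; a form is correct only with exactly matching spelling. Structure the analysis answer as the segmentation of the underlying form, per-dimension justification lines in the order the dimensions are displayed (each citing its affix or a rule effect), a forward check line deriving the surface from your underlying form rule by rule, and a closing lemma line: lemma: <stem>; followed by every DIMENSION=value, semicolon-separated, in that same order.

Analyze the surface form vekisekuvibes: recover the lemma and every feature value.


underlying: ve-kisku-vi-bs
VEL=ri - signalled by the affix -bs
SUR=ol - signalled by the affix -vi
POLE=so - signalled by the affix ve-
check: vekiskuvibs -> vekisekuvibes
lemma: kisku; VEL=ri; SUR=ol; POLE=so


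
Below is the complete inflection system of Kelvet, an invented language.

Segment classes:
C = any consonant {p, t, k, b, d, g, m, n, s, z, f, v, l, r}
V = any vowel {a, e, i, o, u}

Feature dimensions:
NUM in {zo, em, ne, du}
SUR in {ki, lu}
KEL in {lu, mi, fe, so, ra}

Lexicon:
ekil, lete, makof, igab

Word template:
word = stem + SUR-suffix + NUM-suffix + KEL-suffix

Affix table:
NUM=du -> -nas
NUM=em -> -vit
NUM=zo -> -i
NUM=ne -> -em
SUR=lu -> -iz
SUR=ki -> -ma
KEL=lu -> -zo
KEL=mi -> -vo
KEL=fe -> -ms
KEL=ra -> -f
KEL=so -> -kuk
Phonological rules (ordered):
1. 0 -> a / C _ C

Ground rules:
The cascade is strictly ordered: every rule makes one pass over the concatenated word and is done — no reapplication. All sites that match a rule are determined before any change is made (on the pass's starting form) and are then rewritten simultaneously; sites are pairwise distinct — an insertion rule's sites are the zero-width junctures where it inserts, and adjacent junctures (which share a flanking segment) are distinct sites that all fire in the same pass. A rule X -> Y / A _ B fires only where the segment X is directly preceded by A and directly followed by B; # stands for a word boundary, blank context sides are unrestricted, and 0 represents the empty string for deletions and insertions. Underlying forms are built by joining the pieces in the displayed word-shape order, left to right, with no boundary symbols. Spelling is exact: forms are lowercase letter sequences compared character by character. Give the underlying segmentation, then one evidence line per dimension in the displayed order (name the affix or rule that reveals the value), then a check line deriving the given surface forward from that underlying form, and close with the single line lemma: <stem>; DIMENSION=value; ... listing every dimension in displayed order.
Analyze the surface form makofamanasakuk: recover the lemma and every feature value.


underlying: makof-ma-nas-kuk
NUM=du - signalled by the affix -nas
SUR=ki - signalled by the affix -ma
KEL=so - signalled by the affix -kuk
check: makofmanaskuk -> makofamanasakuk
lemma: makof; NUM=du; SUR=ki; KEL=so


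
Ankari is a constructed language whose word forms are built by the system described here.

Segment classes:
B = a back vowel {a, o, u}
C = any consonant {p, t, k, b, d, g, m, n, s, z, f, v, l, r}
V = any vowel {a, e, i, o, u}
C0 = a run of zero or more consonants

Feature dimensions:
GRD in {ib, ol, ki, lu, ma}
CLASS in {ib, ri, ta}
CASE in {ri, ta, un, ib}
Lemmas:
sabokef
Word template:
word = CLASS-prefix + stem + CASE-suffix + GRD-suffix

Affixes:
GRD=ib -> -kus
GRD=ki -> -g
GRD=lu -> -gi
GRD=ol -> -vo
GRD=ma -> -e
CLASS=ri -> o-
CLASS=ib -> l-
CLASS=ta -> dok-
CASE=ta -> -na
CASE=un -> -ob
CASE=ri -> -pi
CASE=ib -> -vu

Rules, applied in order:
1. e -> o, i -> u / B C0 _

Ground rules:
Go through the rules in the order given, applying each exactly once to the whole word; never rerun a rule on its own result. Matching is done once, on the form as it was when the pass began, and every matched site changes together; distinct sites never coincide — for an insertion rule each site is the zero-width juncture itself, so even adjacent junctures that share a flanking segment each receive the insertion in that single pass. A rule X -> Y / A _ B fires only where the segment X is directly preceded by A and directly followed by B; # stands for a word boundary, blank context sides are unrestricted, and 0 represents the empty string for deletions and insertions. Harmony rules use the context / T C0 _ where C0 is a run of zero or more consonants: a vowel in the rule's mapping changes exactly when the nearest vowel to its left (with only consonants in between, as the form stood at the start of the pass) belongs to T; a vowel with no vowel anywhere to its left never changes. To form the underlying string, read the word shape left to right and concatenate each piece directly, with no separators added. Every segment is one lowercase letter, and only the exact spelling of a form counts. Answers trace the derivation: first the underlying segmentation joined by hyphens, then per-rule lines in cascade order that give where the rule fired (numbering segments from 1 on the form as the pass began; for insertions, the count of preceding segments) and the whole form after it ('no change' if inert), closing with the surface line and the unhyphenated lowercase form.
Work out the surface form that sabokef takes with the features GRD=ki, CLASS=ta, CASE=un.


underlying: dok-sabokef-ob-g
1. e -> o, i -> u / B C0 _: fires at position(s) 9: doksabokofobg
surface: doksabokofobg


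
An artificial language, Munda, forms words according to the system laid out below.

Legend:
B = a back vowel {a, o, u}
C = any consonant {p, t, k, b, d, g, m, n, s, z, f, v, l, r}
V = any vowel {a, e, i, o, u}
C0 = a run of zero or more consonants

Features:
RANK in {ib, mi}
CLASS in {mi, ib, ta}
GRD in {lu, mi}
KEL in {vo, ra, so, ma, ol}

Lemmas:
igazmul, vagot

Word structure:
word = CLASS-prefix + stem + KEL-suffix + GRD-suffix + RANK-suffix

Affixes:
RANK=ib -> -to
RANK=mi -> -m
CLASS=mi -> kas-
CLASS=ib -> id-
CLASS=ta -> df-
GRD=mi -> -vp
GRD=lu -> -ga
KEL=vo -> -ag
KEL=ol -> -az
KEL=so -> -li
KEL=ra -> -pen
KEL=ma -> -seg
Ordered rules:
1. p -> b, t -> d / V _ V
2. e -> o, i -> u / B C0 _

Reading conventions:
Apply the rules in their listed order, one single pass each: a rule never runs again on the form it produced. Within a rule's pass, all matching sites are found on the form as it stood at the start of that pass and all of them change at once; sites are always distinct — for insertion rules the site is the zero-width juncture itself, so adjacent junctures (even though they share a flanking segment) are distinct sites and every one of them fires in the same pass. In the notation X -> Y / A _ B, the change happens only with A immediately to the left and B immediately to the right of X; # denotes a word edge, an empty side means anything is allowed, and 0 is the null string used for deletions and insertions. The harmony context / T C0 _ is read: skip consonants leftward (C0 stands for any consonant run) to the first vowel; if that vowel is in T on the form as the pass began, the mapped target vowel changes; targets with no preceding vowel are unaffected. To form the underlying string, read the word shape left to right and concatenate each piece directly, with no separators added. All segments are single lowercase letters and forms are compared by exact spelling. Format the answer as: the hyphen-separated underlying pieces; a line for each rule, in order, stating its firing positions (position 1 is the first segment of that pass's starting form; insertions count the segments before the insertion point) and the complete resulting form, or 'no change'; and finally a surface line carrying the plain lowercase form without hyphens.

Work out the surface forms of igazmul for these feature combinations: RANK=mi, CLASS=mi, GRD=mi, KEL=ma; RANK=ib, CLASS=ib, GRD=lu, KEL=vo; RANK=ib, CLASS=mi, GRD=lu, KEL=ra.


cell RANK=mi, CLASS=mi, GRD=mi, KEL=ma:
underlying: kas-igazmul-seg-vp-m
1. p -> b, t -> d / V _ V: no change
2. e -> o, i -> u / B C0 _: fires at position(s) 4, 12: kasugazmulsogvpm
surface: kasugazmulsogvpm

cell RANK=ib, CLASS=ib, GRD=lu, KEL=vo:
underlying: id-igazmul-ag-ga-to
1. p -> b, t -> d / V _ V: fires at position(s) 14: idigazmulaggado
2. e -> o, i -> u / B C0 _: no change
surface: idigazmulaggado

cell RANK=ib, CLASS=mi, GRD=lu, KEL=ra:
underlying: kas-igazmul-pen-ga-to
1. p -> b, t -> d / V _ V: fires at position(s) 16: kasigazmulpengado
2. e -> o, i -> u / B C0 _: fires at position(s) 4, 12: kasugazmulpongado
surface: kasugazmulpongado


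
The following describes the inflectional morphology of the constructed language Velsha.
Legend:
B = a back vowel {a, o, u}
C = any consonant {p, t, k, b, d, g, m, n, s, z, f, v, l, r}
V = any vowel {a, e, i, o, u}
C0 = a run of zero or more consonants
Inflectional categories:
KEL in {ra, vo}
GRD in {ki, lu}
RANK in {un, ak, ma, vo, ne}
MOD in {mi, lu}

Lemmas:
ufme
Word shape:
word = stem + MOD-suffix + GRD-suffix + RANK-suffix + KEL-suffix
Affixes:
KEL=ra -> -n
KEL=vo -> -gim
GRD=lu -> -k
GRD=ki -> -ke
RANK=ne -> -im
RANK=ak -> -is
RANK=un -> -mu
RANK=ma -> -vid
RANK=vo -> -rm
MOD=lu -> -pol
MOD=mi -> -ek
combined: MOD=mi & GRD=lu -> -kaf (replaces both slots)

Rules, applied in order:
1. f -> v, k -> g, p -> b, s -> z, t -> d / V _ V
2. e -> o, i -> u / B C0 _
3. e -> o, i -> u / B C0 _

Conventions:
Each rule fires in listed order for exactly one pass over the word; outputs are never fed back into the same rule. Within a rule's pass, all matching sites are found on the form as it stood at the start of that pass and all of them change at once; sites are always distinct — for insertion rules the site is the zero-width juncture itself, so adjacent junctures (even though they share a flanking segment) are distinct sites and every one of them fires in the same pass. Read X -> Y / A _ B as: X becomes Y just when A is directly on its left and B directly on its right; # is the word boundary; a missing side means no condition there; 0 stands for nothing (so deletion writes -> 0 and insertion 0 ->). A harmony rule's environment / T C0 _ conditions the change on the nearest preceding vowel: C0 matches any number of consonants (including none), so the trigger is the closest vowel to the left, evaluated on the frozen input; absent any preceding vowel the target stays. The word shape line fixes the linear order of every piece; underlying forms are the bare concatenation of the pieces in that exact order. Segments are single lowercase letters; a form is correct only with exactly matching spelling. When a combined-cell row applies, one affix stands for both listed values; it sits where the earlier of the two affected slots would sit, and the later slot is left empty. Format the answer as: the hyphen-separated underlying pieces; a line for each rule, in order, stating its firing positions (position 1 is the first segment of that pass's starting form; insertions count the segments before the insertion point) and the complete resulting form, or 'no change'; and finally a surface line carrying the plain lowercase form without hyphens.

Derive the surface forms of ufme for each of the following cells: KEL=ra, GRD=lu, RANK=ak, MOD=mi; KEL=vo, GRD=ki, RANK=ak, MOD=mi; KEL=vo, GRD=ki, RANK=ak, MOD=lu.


cell KEL=ra, GRD=lu, RANK=ak, MOD=mi:
underlying: ufme-kaf-is-n
1. f -> v, k -> g, p -> b, s -> z, t -> d / V _ V: fires at position(s) 5, 7: ufmegavisn
2. e -> o, i -> u / B C0 _: fires at position(s) 4, 8: ufmogavusn
3. e -> o, i -> u / B C0 _: no change
surface: ufmogavusn

cell KEL=vo, GRD=ki, RANK=ak, MOD=mi:
underlying: ufme-ek-ke-is-gim
1. f -> v, k -> g, p -> b, s -> z, t -> d / V _ V: no change
2. e -> o, i -> u / B C0 _: fires at position(s) 4: ufmoekkeisgim
3. e -> o, i -> u / B C0 _: fires at position(s) 5: ufmookkeisgim
surface: ufmookkeisgim

cell KEL=vo, GRD=ki, RANK=ak, MOD=lu:
underlying: ufme-pol-ke-is-gim
1. f -> v, k -> g, p -> b, s -> z, t -> d / V _ V: fires at position(s) 5: ufmebolkeisgim
2. e -> o, i -> u / B C0 _: fires at position(s) 4, 9: ufmobolkoisgim
3. e -> o, i -> u / B C0 _: fires at position(s) 10: ufmobolkousgim
surface: ufmobolkousgim


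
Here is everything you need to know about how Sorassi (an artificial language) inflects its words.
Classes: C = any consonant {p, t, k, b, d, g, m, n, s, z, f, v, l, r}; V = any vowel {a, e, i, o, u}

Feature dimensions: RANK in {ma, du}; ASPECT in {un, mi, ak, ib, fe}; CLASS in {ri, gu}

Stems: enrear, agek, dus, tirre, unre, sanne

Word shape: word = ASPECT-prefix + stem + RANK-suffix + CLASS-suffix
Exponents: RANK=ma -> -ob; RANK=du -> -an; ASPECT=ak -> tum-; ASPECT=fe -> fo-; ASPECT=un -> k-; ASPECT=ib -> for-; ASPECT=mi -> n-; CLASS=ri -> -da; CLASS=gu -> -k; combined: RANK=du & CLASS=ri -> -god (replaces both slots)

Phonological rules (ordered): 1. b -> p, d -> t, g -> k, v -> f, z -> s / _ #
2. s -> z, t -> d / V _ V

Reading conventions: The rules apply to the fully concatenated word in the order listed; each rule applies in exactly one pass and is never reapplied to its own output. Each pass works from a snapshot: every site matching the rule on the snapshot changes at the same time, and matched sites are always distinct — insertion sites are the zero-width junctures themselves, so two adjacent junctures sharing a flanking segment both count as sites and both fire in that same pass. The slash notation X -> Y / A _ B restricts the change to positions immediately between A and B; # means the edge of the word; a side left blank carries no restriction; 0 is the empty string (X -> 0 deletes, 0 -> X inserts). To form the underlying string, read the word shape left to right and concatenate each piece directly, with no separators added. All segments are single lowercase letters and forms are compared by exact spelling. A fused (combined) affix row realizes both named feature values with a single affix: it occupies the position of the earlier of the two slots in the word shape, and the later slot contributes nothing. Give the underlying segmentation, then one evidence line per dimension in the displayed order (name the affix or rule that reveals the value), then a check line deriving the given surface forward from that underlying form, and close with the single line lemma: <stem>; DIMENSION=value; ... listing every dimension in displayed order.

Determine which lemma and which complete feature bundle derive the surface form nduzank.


underlying: n-dus-an-k
RANK=du - signalled by the affix -an
ASPECT=mi - signalled by the affix n-
CLASS=gu - signalled by the affix -k
check: ndusank -> ndusank -> nduzank
lemma: dus; RANK=du; ASPECT=mi; CLASS=gu


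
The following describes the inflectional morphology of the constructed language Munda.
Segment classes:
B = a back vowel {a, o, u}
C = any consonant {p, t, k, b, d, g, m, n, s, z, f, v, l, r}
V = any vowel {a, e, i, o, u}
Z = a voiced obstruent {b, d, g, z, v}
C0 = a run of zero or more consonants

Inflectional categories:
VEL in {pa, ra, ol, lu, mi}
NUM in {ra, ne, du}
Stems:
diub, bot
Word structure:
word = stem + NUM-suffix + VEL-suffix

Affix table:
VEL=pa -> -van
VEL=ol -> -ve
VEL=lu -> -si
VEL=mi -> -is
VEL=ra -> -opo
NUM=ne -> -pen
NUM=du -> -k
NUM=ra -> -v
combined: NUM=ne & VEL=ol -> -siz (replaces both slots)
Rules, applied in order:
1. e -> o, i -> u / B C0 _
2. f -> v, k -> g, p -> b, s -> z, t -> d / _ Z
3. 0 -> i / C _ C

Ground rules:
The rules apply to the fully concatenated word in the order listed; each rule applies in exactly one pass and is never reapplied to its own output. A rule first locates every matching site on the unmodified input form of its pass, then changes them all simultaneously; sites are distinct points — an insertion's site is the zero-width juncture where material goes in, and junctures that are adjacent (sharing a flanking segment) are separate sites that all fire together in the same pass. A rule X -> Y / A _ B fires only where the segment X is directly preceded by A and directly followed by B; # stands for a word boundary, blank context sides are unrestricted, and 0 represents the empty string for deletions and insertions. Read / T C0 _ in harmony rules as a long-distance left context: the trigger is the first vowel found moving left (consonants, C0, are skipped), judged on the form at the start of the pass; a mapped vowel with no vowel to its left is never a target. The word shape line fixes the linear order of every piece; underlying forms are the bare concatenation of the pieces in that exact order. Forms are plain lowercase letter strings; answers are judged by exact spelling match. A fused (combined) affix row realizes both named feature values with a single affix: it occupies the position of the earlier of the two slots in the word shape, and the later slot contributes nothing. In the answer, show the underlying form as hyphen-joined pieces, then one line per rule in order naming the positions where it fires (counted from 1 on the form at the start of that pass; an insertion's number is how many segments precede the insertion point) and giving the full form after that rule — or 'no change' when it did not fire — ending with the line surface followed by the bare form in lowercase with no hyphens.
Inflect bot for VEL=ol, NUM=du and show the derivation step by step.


underlying: bot-k-ve
1. e -> o, i -> u / B C0 _: fires at position(s) 6: botkvo
2. f -> v, k -> g, p -> b, s -> z, t -> d / _ Z: fires at position(s) 4: botgvo
3. 0 -> i / C _ C: inserts after position(s) 3, 4: botigivo
surface: botigivo


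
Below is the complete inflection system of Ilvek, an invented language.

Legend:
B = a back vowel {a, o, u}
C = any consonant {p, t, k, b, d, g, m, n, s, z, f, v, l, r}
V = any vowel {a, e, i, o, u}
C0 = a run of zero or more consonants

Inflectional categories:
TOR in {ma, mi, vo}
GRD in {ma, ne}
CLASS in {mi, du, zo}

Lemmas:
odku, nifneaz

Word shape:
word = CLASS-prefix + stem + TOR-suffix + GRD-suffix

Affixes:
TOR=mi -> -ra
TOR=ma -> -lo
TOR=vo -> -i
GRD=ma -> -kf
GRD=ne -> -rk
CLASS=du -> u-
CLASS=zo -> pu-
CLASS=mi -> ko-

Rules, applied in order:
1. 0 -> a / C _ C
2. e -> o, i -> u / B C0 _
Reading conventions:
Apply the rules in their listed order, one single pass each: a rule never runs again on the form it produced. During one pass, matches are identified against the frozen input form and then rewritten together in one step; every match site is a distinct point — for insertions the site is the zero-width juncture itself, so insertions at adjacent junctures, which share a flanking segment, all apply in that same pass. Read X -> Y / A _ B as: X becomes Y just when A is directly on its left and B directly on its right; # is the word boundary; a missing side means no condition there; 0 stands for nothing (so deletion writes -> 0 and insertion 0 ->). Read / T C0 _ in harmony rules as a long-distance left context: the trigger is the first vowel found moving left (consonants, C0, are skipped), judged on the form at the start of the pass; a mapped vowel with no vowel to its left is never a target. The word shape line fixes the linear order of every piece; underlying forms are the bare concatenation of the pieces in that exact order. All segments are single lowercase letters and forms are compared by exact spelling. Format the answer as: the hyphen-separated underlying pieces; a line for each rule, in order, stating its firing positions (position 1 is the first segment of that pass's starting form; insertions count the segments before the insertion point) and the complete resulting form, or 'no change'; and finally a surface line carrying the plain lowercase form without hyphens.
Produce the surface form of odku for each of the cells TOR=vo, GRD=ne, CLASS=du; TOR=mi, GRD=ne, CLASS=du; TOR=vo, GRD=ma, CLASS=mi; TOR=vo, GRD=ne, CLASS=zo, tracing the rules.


cell TOR=vo, GRD=ne, CLASS=du:
underlying: u-odku-i-rk
1. 0 -> a / C _ C: inserts after position(s) 3, 7: uodakuirak
2. e -> o, i -> u / B C0 _: fires at position(s) 7: uodakuurak
surface: uodakuurak

cell TOR=mi, GRD=ne, CLASS=du:
underlying: u-odku-ra-rk
1. 0 -> a / C _ C: inserts after position(s) 3, 8: uodakurarak
2. e -> o, i -> u / B C0 _: no change
surface: uodakurarak

cell TOR=vo, GRD=ma, CLASS=mi:
underlying: ko-odku-i-kf
1. 0 -> a / C _ C: inserts after position(s) 4, 8: koodakuikaf
2. e -> o, i -> u / B C0 _: fires at position(s) 8: koodakuukaf
surface: koodakuukaf

cell TOR=vo, GRD=ne, CLASS=zo:
underlying: pu-odku-i-rk
1. 0 -> a / C _ C: inserts after position(s) 4, 8: puodakuirak
2. e -> o, i -> u / B C0 _: fires at position(s) 8: puodakuurak
surface: puodakuurak


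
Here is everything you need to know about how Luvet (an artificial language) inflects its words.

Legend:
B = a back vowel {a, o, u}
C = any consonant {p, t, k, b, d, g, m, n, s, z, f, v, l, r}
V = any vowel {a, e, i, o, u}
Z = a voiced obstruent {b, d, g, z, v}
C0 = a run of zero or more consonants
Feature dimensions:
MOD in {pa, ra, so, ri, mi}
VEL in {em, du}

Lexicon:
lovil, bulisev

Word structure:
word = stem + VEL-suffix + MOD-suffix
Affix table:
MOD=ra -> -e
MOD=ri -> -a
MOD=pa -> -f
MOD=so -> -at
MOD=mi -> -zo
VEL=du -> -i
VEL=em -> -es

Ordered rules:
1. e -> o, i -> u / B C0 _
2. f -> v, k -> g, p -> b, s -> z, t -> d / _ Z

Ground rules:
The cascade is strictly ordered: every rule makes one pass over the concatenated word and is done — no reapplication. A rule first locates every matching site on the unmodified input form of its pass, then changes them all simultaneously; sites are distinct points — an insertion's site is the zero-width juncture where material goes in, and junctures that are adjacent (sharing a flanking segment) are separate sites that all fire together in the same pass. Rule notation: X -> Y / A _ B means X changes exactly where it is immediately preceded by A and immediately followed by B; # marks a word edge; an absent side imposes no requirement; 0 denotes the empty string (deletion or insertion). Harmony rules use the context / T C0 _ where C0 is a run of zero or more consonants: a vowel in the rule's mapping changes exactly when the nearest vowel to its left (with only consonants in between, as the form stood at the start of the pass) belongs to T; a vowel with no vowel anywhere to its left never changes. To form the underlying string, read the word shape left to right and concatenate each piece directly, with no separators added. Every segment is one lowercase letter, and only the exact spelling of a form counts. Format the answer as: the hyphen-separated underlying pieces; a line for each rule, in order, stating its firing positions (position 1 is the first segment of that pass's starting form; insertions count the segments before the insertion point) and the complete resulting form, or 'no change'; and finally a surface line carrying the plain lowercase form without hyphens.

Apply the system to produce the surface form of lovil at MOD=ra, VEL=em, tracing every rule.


underlying: lovil-es-e
1. e -> o, i -> u / B C0 _: fires at position(s) 4: lovulese
2. f -> v, k -> g, p -> b, s -> z, t -> d / _ Z: no change
surface: lovulese


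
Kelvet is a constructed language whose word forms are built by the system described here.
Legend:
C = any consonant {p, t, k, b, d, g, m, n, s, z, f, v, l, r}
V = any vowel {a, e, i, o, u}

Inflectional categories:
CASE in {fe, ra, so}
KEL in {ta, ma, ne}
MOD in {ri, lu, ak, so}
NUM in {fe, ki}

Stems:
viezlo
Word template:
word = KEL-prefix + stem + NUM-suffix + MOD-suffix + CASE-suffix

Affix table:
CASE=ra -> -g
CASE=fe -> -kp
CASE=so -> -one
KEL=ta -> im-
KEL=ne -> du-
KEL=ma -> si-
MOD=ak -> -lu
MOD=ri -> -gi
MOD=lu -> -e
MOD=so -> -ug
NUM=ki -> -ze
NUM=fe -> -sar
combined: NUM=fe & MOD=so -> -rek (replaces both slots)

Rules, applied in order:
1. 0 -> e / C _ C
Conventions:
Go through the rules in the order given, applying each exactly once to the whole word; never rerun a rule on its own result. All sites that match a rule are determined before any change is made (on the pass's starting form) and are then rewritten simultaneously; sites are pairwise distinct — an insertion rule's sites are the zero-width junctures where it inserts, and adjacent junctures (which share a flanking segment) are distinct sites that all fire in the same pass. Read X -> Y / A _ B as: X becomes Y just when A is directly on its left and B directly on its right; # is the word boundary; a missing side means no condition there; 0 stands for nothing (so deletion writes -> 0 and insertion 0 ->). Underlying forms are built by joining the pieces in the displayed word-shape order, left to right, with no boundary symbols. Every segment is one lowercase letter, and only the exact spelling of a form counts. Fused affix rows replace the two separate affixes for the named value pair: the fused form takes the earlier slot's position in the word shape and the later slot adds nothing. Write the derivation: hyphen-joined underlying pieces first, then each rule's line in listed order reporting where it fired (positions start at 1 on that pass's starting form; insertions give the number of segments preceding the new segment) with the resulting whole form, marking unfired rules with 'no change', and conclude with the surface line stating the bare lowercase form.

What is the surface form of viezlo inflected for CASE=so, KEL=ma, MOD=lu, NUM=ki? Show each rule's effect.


underlying: si-viezlo-ze-e-one
1. 0 -> e / C _ C: inserts after position(s) 6: siviezelozeeone
surface: siviezelozeeone


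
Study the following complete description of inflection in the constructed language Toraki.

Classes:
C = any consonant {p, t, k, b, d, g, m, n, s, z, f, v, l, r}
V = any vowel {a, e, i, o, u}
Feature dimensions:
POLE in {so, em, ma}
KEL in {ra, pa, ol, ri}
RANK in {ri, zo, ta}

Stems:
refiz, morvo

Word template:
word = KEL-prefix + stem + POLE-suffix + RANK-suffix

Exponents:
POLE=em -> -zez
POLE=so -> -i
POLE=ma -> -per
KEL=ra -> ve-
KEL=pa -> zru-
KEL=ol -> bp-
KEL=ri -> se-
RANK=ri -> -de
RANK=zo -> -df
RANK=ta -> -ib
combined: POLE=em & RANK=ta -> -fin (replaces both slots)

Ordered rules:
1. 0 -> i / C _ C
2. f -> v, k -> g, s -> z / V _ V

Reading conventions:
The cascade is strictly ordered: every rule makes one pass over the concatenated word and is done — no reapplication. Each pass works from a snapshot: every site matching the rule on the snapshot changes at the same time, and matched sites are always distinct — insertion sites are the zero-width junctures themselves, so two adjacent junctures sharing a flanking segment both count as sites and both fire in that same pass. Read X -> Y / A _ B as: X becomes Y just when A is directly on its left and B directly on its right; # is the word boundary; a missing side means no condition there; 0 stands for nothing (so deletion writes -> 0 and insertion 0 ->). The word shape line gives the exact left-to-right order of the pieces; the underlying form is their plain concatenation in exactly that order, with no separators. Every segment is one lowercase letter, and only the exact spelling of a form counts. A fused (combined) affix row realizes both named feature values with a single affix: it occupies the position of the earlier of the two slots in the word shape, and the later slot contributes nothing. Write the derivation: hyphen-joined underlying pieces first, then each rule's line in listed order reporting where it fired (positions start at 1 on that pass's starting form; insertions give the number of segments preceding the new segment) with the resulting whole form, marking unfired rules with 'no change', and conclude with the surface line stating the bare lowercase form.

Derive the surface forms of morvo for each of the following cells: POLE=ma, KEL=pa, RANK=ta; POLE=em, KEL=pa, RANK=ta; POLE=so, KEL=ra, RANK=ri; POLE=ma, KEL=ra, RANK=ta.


cell POLE=ma, KEL=pa, RANK=ta:
underlying: zru-morvo-per-ib
1. 0 -> i / C _ C: inserts after position(s) 1, 6: zirumorivoperib
2. f -> v, k -> g, s -> z / V _ V: no change
surface: zirumorivoperib

cell POLE=em, KEL=pa, RANK=ta:
underlying: zru-morvo-fin
1. 0 -> i / C _ C: inserts after position(s) 1, 6: zirumorivofin
2. f -> v, k -> g, s -> z / V _ V: fires at position(s) 11: zirumorivovin
surface: zirumorivovin

cell POLE=so, KEL=ra, RANK=ri:
underlying: ve-morvo-i-de
1. 0 -> i / C _ C: inserts after position(s) 5: vemorivoide
2. f -> v, k -> g, s -> z / V _ V: no change
surface: vemorivoide

cell POLE=ma, KEL=ra, RANK=ta:
underlying: ve-morvo-per-ib
1. 0 -> i / C _ C: inserts after position(s) 5: vemorivoperib
2. f -> v, k -> g, s -> z / V _ V: no change
surface: vemorivoperib


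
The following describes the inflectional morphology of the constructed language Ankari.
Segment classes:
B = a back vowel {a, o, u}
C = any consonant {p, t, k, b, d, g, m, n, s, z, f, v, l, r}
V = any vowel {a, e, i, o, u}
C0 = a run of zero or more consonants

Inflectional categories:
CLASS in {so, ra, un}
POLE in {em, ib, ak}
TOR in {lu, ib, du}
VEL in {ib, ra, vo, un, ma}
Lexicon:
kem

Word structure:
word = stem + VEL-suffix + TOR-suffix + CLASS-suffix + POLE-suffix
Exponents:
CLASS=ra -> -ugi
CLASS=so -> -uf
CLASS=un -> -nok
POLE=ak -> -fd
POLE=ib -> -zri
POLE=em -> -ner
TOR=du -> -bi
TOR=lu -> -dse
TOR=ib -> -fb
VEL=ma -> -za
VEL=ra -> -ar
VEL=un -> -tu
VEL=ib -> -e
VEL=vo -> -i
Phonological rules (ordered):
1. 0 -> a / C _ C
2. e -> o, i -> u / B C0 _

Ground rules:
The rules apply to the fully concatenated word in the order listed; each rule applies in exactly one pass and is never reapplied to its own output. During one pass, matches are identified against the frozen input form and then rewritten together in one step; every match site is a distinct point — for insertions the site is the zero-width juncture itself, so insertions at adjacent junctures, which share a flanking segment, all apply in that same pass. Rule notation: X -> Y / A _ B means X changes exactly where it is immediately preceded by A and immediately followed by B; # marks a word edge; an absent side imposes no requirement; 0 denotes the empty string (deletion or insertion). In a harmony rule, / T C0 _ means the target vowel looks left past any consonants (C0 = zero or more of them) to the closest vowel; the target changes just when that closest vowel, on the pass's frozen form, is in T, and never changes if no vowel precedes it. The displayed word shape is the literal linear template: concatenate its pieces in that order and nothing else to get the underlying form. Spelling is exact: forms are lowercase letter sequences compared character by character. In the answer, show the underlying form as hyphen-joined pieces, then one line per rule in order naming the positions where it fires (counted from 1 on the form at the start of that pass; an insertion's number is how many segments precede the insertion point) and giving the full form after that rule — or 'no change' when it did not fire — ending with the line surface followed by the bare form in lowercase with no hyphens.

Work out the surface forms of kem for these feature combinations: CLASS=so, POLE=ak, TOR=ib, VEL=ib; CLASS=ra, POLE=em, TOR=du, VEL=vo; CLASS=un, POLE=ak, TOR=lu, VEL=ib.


cell CLASS=so, POLE=ak, TOR=ib, VEL=ib:
underlying: kem-e-fb-uf-fd
1. 0 -> a / C _ C: inserts after position(s) 5, 8, 9: kemefabufafad
2. e -> o, i -> u / B C0 _: no change
surface: kemefabufafad

cell CLASS=ra, POLE=em, TOR=du, VEL=vo:
underlying: kem-i-bi-ugi-ner
1. 0 -> a / C _ C: no change
2. e -> o, i -> u / B C0 _: fires at position(s) 9: kemibiuguner
surface: kemibiuguner

cell CLASS=un, POLE=ak, TOR=lu, VEL=ib:
underlying: kem-e-dse-nok-fd
1. 0 -> a / C _ C: inserts after position(s) 5, 10, 11: kemedasenokafad
2. e -> o, i -> u / B C0 _: fires at position(s) 8: kemedasonokafad
surface: kemedasonokafad


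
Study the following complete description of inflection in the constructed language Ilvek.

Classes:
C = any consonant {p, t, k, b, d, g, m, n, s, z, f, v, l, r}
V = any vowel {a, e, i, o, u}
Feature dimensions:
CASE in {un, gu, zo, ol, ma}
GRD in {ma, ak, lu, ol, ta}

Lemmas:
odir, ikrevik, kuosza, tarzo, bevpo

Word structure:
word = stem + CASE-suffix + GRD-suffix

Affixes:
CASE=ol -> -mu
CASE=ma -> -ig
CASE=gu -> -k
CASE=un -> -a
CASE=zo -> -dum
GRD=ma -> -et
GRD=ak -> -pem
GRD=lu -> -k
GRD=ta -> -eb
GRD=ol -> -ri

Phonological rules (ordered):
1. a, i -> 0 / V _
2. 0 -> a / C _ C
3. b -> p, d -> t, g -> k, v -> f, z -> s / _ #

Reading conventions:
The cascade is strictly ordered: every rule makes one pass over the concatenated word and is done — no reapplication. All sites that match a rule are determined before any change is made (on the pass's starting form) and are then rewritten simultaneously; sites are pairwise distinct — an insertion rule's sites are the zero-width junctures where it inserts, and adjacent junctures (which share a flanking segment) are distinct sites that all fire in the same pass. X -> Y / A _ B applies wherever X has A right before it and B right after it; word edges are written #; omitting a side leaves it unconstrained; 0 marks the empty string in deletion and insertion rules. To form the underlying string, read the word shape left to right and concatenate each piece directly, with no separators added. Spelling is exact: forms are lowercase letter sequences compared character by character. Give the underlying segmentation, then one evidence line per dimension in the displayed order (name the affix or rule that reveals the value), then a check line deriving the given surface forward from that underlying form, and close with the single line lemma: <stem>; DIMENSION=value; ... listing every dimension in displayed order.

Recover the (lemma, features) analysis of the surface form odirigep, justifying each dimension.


underlying: odir-ig-eb
CASE=ma - signalled by the affix -ig
GRD=ta - signalled by the affix -eb
check: odirigeb -> odirigeb -> odirigeb -> odirigep
lemma: odir; CASE=ma; GRD=ta
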